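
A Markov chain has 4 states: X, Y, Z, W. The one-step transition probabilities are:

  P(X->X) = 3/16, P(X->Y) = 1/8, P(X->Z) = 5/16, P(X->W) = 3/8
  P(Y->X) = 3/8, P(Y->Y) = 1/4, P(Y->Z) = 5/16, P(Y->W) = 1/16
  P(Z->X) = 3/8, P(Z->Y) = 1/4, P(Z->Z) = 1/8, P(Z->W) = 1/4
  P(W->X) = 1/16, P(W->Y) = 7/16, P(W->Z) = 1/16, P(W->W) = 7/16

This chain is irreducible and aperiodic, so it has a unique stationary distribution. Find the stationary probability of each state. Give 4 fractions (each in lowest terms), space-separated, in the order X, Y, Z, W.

The stationary distribution satisfies pi = pi * P, i.e.:
  pi_X = 3/16*pi_X + 3/8*pi_Y + 3/8*pi_Z + 1/16*pi_W
  pi_Y = 1/8*pi_X + 1/4*pi_Y + 1/4*pi_Z + 7/16*pi_W
  pi_Z = 5/16*pi_X + 5/16*pi_Y + 1/8*pi_Z + 1/16*pi_W
  pi_W = 3/8*pi_X + 1/16*pi_Y + 1/4*pi_Z + 7/16*pi_W
with normalization: pi_X + pi_Y + pi_Z + pi_W = 1.

Using the first 3 balance equations plus normalization, the linear system A*pi = b is:
  [-13/16, 3/8, 3/8, 1/16] . pi = 0
  [1/8, -3/4, 1/4, 7/16] . pi = 0
  [5/16, 5/16, -7/8, 1/16] . pi = 0
  [1, 1, 1, 1] . pi = 1

Solving yields:
  pi_X = 1042/4313
  pi_Y = 1176/4313
  pi_Z = 879/4313
  pi_W = 64/227

Verification (pi * P):
  1042/4313*3/16 + 1176/4313*3/8 + 879/4313*3/8 + 64/227*1/16 = 1042/4313 = pi_X  (ok)
  1042/4313*1/8 + 1176/4313*1/4 + 879/4313*1/4 + 64/227*7/16 = 1176/4313 = pi_Y  (ok)
  1042/4313*5/16 + 1176/4313*5/16 + 879/4313*1/8 + 64/227*1/16 = 879/4313 = pi_Z  (ok)
  1042/4313*3/8 + 1176/4313*1/16 + 879/4313*1/4 + 64/227*7/16 = 64/227 = pi_W  (ok)

Answer: 1042/4313 1176/4313 879/4313 64/227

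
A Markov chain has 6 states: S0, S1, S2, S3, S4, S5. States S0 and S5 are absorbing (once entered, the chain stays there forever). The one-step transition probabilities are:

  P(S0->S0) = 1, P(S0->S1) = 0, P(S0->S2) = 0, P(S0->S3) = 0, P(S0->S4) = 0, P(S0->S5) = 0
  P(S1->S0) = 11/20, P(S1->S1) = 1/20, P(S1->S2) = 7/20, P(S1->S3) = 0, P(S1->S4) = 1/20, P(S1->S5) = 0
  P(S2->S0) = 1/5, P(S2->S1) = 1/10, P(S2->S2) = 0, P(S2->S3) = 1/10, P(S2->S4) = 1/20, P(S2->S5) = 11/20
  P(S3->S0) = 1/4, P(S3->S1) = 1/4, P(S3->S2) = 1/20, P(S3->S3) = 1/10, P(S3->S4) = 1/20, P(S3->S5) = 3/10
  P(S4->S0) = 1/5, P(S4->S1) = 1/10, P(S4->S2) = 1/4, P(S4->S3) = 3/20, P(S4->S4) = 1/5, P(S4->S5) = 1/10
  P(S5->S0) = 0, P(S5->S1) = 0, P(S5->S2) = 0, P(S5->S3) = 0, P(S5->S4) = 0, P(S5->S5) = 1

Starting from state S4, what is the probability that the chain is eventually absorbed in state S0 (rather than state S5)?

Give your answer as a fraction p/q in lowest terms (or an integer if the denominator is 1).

Answer: 4564/8249

Derivation:
Let a_i = P(absorbed in S0 | start in state i).
Boundary conditions: a_S0 = 1, a_S5 = 0.
For each transient state i, a_i = sum_j P(i->j) * a_j:
  a_S1 = 11/20*a_S0 + 1/20*a_S1 + 7/20*a_S2 + 0*a_S3 + 1/20*a_S4 + 0*a_S5
  a_S2 = 1/5*a_S0 + 1/10*a_S1 + 0*a_S2 + 1/10*a_S3 + 1/20*a_S4 + 11/20*a_S5
  a_S3 = 1/4*a_S0 + 1/4*a_S1 + 1/20*a_S2 + 1/10*a_S3 + 1/20*a_S4 + 3/10*a_S5
  a_S4 = 1/5*a_S0 + 1/10*a_S1 + 1/4*a_S2 + 3/20*a_S3 + 1/5*a_S4 + 1/10*a_S5

Substituting a_S0 = 1 and a_S5 = 0, rearrange to (I - Q) a = r where r[i] = P(i -> S0):
  [19/20, -7/20, 0, -1/20] . (a_S1, a_S2, a_S3, a_S4) = 11/20
  [-1/10, 1, -1/10, -1/20] . (a_S1, a_S2, a_S3, a_S4) = 1/5
  [-1/4, -1/20, 9/10, -1/20] . (a_S1, a_S2, a_S3, a_S4) = 1/4
  [-1/10, -1/4, -3/20, 4/5] . (a_S1, a_S2, a_S3, a_S4) = 1/5

Solving yields:
  a_S1 = 12189/16498
  a_S2 = 5855/16498
  a_S3 = 8801/16498
  a_S4 = 4564/8249

Starting state is S4, so the absorption probability is a_S4 = 4564/8249.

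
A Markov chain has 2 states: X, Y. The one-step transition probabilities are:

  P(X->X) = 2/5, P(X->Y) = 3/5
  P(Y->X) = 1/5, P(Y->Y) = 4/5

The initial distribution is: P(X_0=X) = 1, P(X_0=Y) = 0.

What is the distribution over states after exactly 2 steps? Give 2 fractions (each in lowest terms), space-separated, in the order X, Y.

Propagating the distribution step by step (d_{t+1} = d_t * P):
d_0 = (X=1, Y=0)
  d_1[X] = 1*2/5 + 0*1/5 = 2/5
  d_1[Y] = 1*3/5 + 0*4/5 = 3/5
d_1 = (X=2/5, Y=3/5)
  d_2[X] = 2/5*2/5 + 3/5*1/5 = 7/25
  d_2[Y] = 2/5*3/5 + 3/5*4/5 = 18/25
d_2 = (X=7/25, Y=18/25)

Answer: 7/25 18/25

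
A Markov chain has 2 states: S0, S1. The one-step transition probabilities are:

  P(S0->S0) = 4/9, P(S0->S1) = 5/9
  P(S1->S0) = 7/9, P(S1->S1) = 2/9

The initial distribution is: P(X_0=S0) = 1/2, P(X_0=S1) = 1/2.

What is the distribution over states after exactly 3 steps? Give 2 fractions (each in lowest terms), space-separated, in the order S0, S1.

Answer: 95/162 67/162

Derivation:
Propagating the distribution step by step (d_{t+1} = d_t * P):
d_0 = (S0=1/2, S1=1/2)
  d_1[S0] = 1/2*4/9 + 1/2*7/9 = 11/18
  d_1[S1] = 1/2*5/9 + 1/2*2/9 = 7/18
d_1 = (S0=11/18, S1=7/18)
  d_2[S0] = 11/18*4/9 + 7/18*7/9 = 31/54
  d_2[S1] = 11/18*5/9 + 7/18*2/9 = 23/54
d_2 = (S0=31/54, S1=23/54)
  d_3[S0] = 31/54*4/9 + 23/54*7/9 = 95/162
  d_3[S1] = 31/54*5/9 + 23/54*2/9 = 67/162
d_3 = (S0=95/162, S1=67/162)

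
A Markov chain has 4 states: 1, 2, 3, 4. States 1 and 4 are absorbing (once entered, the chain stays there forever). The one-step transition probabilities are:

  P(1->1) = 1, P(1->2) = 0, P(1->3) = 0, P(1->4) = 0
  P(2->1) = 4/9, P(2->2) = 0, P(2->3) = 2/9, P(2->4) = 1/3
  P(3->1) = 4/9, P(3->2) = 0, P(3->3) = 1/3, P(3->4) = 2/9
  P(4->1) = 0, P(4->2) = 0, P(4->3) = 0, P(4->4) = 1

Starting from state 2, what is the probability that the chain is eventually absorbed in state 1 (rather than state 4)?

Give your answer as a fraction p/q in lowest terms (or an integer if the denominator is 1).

Answer: 16/27

Derivation:
Let a_i = P(absorbed in 1 | start in state i).
Boundary conditions: a_1 = 1, a_4 = 0.
For each transient state i, a_i = sum_j P(i->j) * a_j:
  a_2 = 4/9*a_1 + 0*a_2 + 2/9*a_3 + 1/3*a_4
  a_3 = 4/9*a_1 + 0*a_2 + 1/3*a_3 + 2/9*a_4

Substituting a_1 = 1 and a_4 = 0, rearrange to (I - Q) a = r where r[i] = P(i -> 1):
  [1, -2/9] . (a_2, a_3) = 4/9
  [0, 2/3] . (a_2, a_3) = 4/9

Solving yields:
  a_2 = 16/27
  a_3 = 2/3

Starting state is 2, so the absorption probability is a_2 = 16/27.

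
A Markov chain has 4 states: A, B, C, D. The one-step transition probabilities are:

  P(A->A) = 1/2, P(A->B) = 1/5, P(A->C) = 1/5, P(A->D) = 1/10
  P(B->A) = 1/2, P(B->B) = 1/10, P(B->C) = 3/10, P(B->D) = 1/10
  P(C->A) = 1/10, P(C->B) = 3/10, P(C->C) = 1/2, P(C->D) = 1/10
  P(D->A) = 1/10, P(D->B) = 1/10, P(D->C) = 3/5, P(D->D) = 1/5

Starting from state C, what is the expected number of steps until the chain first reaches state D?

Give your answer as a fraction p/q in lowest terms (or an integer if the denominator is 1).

Let h_i = expected steps to first reach D from state i.
Boundary: h_D = 0.
First-step equations for the other states:
  h_A = 1 + 1/2*h_A + 1/5*h_B + 1/5*h_C + 1/10*h_D
  h_B = 1 + 1/2*h_A + 1/10*h_B + 3/10*h_C + 1/10*h_D
  h_C = 1 + 1/10*h_A + 3/10*h_B + 1/2*h_C + 1/10*h_D

Substituting h_D = 0 and rearranging gives the linear system (I - Q) h = 1:
  [1/2, -1/5, -1/5] . (h_A, h_B, h_C) = 1
  [-1/2, 9/10, -3/10] . (h_A, h_B, h_C) = 1
  [-1/10, -3/10, 1/2] . (h_A, h_B, h_C) = 1

Solving yields:
  h_A = 10
  h_B = 10
  h_C = 10

Starting state is C, so the expected hitting time is h_C = 10.

Answer: 10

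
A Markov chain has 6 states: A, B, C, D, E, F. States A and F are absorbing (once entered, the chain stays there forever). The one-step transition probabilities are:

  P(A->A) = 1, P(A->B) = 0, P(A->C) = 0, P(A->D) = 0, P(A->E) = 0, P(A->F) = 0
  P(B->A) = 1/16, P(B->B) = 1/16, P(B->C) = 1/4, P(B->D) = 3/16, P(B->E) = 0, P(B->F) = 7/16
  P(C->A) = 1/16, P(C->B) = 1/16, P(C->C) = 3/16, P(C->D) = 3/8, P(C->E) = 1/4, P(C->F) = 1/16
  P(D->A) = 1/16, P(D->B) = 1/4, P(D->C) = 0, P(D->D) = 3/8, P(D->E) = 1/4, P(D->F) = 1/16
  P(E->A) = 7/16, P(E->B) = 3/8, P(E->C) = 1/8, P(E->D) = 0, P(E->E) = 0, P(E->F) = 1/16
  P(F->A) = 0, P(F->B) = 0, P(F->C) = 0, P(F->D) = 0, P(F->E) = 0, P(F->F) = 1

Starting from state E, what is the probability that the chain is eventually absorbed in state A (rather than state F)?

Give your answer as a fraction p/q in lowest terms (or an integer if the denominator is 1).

Answer: 6767/11104

Derivation:
Let a_i = P(absorbed in A | start in state i).
Boundary conditions: a_A = 1, a_F = 0.
For each transient state i, a_i = sum_j P(i->j) * a_j:
  a_B = 1/16*a_A + 1/16*a_B + 1/4*a_C + 3/16*a_D + 0*a_E + 7/16*a_F
  a_C = 1/16*a_A + 1/16*a_B + 3/16*a_C + 3/8*a_D + 1/4*a_E + 1/16*a_F
  a_D = 1/16*a_A + 1/4*a_B + 0*a_C + 3/8*a_D + 1/4*a_E + 1/16*a_F
  a_E = 7/16*a_A + 3/8*a_B + 1/8*a_C + 0*a_D + 0*a_E + 1/16*a_F

Substituting a_A = 1 and a_F = 0, rearrange to (I - Q) a = r where r[i] = P(i -> A):
  [15/16, -1/4, -3/16, 0] . (a_B, a_C, a_D, a_E) = 1/16
  [-1/16, 13/16, -3/8, -1/4] . (a_B, a_C, a_D, a_E) = 1/16
  [-1/4, 0, 5/8, -1/4] . (a_B, a_C, a_D, a_E) = 1/16
  [-3/8, -1/8, 0, 1] . (a_B, a_C, a_D, a_E) = 7/16

Solving yields:
  a_B = 1621/5552
  a_C = 2773/5552
  a_D = 2557/5552
  a_E = 6767/11104

Starting state is E, so the absorption probability is a_E = 6767/11104.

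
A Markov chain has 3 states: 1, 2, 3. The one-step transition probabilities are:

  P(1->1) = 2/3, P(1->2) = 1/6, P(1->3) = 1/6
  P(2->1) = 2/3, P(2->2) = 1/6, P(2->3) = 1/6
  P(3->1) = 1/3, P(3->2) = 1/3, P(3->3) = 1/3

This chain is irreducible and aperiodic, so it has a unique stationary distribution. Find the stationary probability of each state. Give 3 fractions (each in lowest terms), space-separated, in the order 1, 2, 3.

Answer: 3/5 1/5 1/5

Derivation:
The stationary distribution satisfies pi = pi * P, i.e.:
  pi_1 = 2/3*pi_1 + 2/3*pi_2 + 1/3*pi_3
  pi_2 = 1/6*pi_1 + 1/6*pi_2 + 1/3*pi_3
  pi_3 = 1/6*pi_1 + 1/6*pi_2 + 1/3*pi_3
with normalization: pi_1 + pi_2 + pi_3 = 1.

Using the first 2 balance equations plus normalization, the linear system A*pi = b is:
  [-1/3, 2/3, 1/3] . pi = 0
  [1/6, -5/6, 1/3] . pi = 0
  [1, 1, 1] . pi = 1

Solving yields:
  pi_1 = 3/5
  pi_2 = 1/5
  pi_3 = 1/5

Verification (pi * P):
  3/5*2/3 + 1/5*2/3 + 1/5*1/3 = 3/5 = pi_1  (ok)
  3/5*1/6 + 1/5*1/6 + 1/5*1/3 = 1/5 = pi_2  (ok)
  3/5*1/6 + 1/5*1/6 + 1/5*1/3 = 1/5 = pi_3  (ok)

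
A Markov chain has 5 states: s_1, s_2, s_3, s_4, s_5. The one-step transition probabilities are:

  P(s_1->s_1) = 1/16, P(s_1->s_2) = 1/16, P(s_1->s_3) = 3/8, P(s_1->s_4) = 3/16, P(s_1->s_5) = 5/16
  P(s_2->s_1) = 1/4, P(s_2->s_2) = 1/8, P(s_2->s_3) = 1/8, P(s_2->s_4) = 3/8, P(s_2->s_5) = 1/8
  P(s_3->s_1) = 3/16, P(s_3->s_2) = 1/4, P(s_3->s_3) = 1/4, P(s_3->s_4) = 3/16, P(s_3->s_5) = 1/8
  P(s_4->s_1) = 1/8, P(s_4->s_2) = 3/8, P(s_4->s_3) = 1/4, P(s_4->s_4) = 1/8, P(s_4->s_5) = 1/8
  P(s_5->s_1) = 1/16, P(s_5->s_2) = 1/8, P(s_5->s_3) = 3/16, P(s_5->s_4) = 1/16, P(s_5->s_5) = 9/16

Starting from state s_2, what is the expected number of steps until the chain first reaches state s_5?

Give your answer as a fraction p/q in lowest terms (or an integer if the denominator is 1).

Answer: 400/63

Derivation:
Let h_i = expected steps to first reach s_5 from state i.
Boundary: h_s_5 = 0.
First-step equations for the other states:
  h_s_1 = 1 + 1/16*h_s_1 + 1/16*h_s_2 + 3/8*h_s_3 + 3/16*h_s_4 + 5/16*h_s_5
  h_s_2 = 1 + 1/4*h_s_1 + 1/8*h_s_2 + 1/8*h_s_3 + 3/8*h_s_4 + 1/8*h_s_5
  h_s_3 = 1 + 3/16*h_s_1 + 1/4*h_s_2 + 1/4*h_s_3 + 3/16*h_s_4 + 1/8*h_s_5
  h_s_4 = 1 + 1/8*h_s_1 + 3/8*h_s_2 + 1/4*h_s_3 + 1/8*h_s_4 + 1/8*h_s_5

Substituting h_s_5 = 0 and rearranging gives the linear system (I - Q) h = 1:
  [15/16, -1/16, -3/8, -3/16] . (h_s_1, h_s_2, h_s_3, h_s_4) = 1
  [-1/4, 7/8, -1/8, -3/8] . (h_s_1, h_s_2, h_s_3, h_s_4) = 1
  [-3/16, -1/4, 3/4, -3/16] . (h_s_1, h_s_2, h_s_3, h_s_4) = 1
  [-1/8, -3/8, -1/4, 7/8] . (h_s_1, h_s_2, h_s_3, h_s_4) = 1

Solving yields:
  h_s_1 = 3028/567
  h_s_2 = 400/63
  h_s_3 = 3628/567
  h_s_4 = 1220/189

Starting state is s_2, so the expected hitting time is h_s_2 = 400/63.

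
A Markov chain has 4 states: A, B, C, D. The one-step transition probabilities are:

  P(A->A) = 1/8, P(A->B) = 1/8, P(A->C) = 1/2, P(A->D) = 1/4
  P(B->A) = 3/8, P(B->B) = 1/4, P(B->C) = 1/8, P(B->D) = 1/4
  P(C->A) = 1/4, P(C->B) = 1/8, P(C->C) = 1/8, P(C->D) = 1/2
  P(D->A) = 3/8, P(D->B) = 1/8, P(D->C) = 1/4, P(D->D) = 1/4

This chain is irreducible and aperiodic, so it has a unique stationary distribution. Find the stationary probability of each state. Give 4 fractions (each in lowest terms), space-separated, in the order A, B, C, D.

The stationary distribution satisfies pi = pi * P, i.e.:
  pi_A = 1/8*pi_A + 3/8*pi_B + 1/4*pi_C + 3/8*pi_D
  pi_B = 1/8*pi_A + 1/4*pi_B + 1/8*pi_C + 1/8*pi_D
  pi_C = 1/2*pi_A + 1/8*pi_B + 1/8*pi_C + 1/4*pi_D
  pi_D = 1/4*pi_A + 1/4*pi_B + 1/2*pi_C + 1/4*pi_D
with normalization: pi_A + pi_B + pi_C + pi_D = 1.

Using the first 3 balance equations plus normalization, the linear system A*pi = b is:
  [-7/8, 3/8, 1/4, 3/8] . pi = 0
  [1/8, -3/4, 1/8, 1/8] . pi = 0
  [1/2, 1/8, -7/8, 1/4] . pi = 0
  [1, 1, 1, 1] . pi = 1

Solving yields:
  pi_A = 44/161
  pi_B = 1/7
  pi_C = 43/161
  pi_D = 51/161

Verification (pi * P):
  44/161*1/8 + 1/7*3/8 + 43/161*1/4 + 51/161*3/8 = 44/161 = pi_A  (ok)
  44/161*1/8 + 1/7*1/4 + 43/161*1/8 + 51/161*1/8 = 1/7 = pi_B  (ok)
  44/161*1/2 + 1/7*1/8 + 43/161*1/8 + 51/161*1/4 = 43/161 = pi_C  (ok)
  44/161*1/4 + 1/7*1/4 + 43/161*1/2 + 51/161*1/4 = 51/161 = pi_D  (ok)

Answer: 44/161 1/7 43/161 51/161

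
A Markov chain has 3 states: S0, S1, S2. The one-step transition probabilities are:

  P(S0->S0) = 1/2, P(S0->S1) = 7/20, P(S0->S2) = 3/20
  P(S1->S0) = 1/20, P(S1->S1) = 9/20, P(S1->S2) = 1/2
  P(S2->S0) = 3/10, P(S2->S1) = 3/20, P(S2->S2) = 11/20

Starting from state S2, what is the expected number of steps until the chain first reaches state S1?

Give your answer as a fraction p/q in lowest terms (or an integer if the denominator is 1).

Let h_i = expected steps to first reach S1 from state i.
Boundary: h_S1 = 0.
First-step equations for the other states:
  h_S0 = 1 + 1/2*h_S0 + 7/20*h_S1 + 3/20*h_S2
  h_S2 = 1 + 3/10*h_S0 + 3/20*h_S1 + 11/20*h_S2

Substituting h_S1 = 0 and rearranging gives the linear system (I - Q) h = 1:
  [1/2, -3/20] . (h_S0, h_S2) = 1
  [-3/10, 9/20] . (h_S0, h_S2) = 1

Solving yields:
  h_S0 = 10/3
  h_S2 = 40/9

Starting state is S2, so the expected hitting time is h_S2 = 40/9.

Answer: 40/9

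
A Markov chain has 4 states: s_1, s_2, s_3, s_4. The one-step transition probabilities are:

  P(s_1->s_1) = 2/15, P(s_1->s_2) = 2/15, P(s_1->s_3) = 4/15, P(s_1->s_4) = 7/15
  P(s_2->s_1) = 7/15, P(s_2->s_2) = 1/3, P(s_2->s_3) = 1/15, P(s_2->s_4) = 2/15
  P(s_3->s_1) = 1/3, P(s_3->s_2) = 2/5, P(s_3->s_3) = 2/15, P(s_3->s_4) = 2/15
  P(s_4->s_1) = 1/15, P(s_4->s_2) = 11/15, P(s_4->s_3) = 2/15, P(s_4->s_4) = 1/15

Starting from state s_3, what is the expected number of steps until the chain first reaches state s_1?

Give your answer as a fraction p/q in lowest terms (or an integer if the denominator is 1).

Answer: 960/341

Derivation:
Let h_i = expected steps to first reach s_1 from state i.
Boundary: h_s_1 = 0.
First-step equations for the other states:
  h_s_2 = 1 + 7/15*h_s_1 + 1/3*h_s_2 + 1/15*h_s_3 + 2/15*h_s_4
  h_s_3 = 1 + 1/3*h_s_1 + 2/5*h_s_2 + 2/15*h_s_3 + 2/15*h_s_4
  h_s_4 = 1 + 1/15*h_s_1 + 11/15*h_s_2 + 2/15*h_s_3 + 1/15*h_s_4

Substituting h_s_1 = 0 and rearranging gives the linear system (I - Q) h = 1:
  [2/3, -1/15, -2/15] . (h_s_2, h_s_3, h_s_4) = 1
  [-2/5, 13/15, -2/15] . (h_s_2, h_s_3, h_s_4) = 1
  [-11/15, -2/15, 14/15] . (h_s_2, h_s_3, h_s_4) = 1

Solving yields:
  h_s_2 = 840/341
  h_s_3 = 960/341
  h_s_4 = 75/22

Starting state is s_3, so the expected hitting time is h_s_3 = 960/341.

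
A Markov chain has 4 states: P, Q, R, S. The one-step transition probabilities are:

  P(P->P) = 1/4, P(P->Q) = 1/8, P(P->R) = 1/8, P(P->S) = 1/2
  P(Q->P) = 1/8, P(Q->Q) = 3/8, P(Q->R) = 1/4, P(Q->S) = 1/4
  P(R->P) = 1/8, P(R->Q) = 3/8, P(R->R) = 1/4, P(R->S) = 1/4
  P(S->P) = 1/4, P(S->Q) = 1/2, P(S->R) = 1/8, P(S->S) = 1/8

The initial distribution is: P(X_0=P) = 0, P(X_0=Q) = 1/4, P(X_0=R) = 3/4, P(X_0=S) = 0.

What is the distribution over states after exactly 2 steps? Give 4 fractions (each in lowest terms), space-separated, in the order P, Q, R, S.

Answer: 11/64 3/8 13/64 1/4

Derivation:
Propagating the distribution step by step (d_{t+1} = d_t * P):
d_0 = (P=0, Q=1/4, R=3/4, S=0)
  d_1[P] = 0*1/4 + 1/4*1/8 + 3/4*1/8 + 0*1/4 = 1/8
  d_1[Q] = 0*1/8 + 1/4*3/8 + 3/4*3/8 + 0*1/2 = 3/8
  d_1[R] = 0*1/8 + 1/4*1/4 + 3/4*1/4 + 0*1/8 = 1/4
  d_1[S] = 0*1/2 + 1/4*1/4 + 3/4*1/4 + 0*1/8 = 1/4
d_1 = (P=1/8, Q=3/8, R=1/4, S=1/4)
  d_2[P] = 1/8*1/4 + 3/8*1/8 + 1/4*1/8 + 1/4*1/4 = 11/64
  d_2[Q] = 1/8*1/8 + 3/8*3/8 + 1/4*3/8 + 1/4*1/2 = 3/8
  d_2[R] = 1/8*1/8 + 3/8*1/4 + 1/4*1/4 + 1/4*1/8 = 13/64
  d_2[S] = 1/8*1/2 + 3/8*1/4 + 1/4*1/4 + 1/4*1/8 = 1/4
d_2 = (P=11/64, Q=3/8, R=13/64, S=1/4)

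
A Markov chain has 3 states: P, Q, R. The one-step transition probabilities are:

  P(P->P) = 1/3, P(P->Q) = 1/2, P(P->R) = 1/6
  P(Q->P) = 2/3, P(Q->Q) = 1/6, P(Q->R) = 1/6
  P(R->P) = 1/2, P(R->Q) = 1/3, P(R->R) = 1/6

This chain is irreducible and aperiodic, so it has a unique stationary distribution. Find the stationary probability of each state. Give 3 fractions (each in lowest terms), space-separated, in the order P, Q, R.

Answer: 23/48 17/48 1/6

Derivation:
The stationary distribution satisfies pi = pi * P, i.e.:
  pi_P = 1/3*pi_P + 2/3*pi_Q + 1/2*pi_R
  pi_Q = 1/2*pi_P + 1/6*pi_Q + 1/3*pi_R
  pi_R = 1/6*pi_P + 1/6*pi_Q + 1/6*pi_R
with normalization: pi_P + pi_Q + pi_R = 1.

Using the first 2 balance equations plus normalization, the linear system A*pi = b is:
  [-2/3, 2/3, 1/2] . pi = 0
  [1/2, -5/6, 1/3] . pi = 0
  [1, 1, 1] . pi = 1

Solving yields:
  pi_P = 23/48
  pi_Q = 17/48
  pi_R = 1/6

Verification (pi * P):
  23/48*1/3 + 17/48*2/3 + 1/6*1/2 = 23/48 = pi_P  (ok)
  23/48*1/2 + 17/48*1/6 + 1/6*1/3 = 17/48 = pi_Q  (ok)
  23/48*1/6 + 17/48*1/6 + 1/6*1/6 = 1/6 = pi_R  (ok)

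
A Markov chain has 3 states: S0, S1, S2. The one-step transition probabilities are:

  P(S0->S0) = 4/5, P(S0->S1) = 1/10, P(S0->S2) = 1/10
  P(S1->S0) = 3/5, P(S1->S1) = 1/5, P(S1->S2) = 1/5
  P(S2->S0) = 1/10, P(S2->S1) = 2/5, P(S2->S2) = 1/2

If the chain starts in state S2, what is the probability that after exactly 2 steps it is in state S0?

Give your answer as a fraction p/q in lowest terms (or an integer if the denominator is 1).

Answer: 37/100

Derivation:
Computing P^2 by repeated multiplication:
P^1 =
  S0: [4/5, 1/10, 1/10]
  S1: [3/5, 1/5, 1/5]
  S2: [1/10, 2/5, 1/2]
P^2 =
  S0: [71/100, 7/50, 3/20]
  S1: [31/50, 9/50, 1/5]
  S2: [37/100, 29/100, 17/50]

(P^2)[S2 -> S0] = 37/100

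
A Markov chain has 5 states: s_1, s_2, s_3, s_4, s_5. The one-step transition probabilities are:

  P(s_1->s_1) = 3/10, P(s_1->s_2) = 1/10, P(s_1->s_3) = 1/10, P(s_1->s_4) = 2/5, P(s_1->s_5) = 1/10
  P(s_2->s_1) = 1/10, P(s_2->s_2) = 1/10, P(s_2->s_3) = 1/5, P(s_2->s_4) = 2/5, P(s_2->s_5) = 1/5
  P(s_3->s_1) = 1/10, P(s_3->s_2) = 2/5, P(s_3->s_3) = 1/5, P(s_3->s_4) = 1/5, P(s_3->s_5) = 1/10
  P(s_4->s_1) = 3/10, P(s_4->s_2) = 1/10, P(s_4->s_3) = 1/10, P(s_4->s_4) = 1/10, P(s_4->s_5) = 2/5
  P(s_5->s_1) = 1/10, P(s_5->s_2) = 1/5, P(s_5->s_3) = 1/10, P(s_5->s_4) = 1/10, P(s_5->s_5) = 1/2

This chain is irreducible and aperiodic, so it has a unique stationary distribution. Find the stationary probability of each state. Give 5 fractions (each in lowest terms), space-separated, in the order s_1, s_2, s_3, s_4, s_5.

The stationary distribution satisfies pi = pi * P, i.e.:
  pi_s_1 = 3/10*pi_s_1 + 1/10*pi_s_2 + 1/10*pi_s_3 + 3/10*pi_s_4 + 1/10*pi_s_5
  pi_s_2 = 1/10*pi_s_1 + 1/10*pi_s_2 + 2/5*pi_s_3 + 1/10*pi_s_4 + 1/5*pi_s_5
  pi_s_3 = 1/10*pi_s_1 + 1/5*pi_s_2 + 1/5*pi_s_3 + 1/10*pi_s_4 + 1/10*pi_s_5
  pi_s_4 = 2/5*pi_s_1 + 2/5*pi_s_2 + 1/5*pi_s_3 + 1/10*pi_s_4 + 1/10*pi_s_5
  pi_s_5 = 1/10*pi_s_1 + 1/5*pi_s_2 + 1/10*pi_s_3 + 2/5*pi_s_4 + 1/2*pi_s_5
with normalization: pi_s_1 + pi_s_2 + pi_s_3 + pi_s_4 + pi_s_5 = 1.

Using the first 4 balance equations plus normalization, the linear system A*pi = b is:
  [-7/10, 1/10, 1/10, 3/10, 1/10] . pi = 0
  [1/10, -9/10, 2/5, 1/10, 1/5] . pi = 0
  [1/10, 1/5, -4/5, 1/10, 1/10] . pi = 0
  [2/5, 2/5, 1/5, -9/10, 1/10] . pi = 0
  [1, 1, 1, 1, 1] . pi = 1

Solving yields:
  pi_s_1 = 223/1243
  pi_s_2 = 421/2486
  pi_s_3 = 323/2486
  pi_s_4 = 541/2486
  pi_s_5 = 755/2486

Verification (pi * P):
  223/1243*3/10 + 421/2486*1/10 + 323/2486*1/10 + 541/2486*3/10 + 755/2486*1/10 = 223/1243 = pi_s_1  (ok)
  223/1243*1/10 + 421/2486*1/10 + 323/2486*2/5 + 541/2486*1/10 + 755/2486*1/5 = 421/2486 = pi_s_2  (ok)
  223/1243*1/10 + 421/2486*1/5 + 323/2486*1/5 + 541/2486*1/10 + 755/2486*1/10 = 323/2486 = pi_s_3  (ok)
  223/1243*2/5 + 421/2486*2/5 + 323/2486*1/5 + 541/2486*1/10 + 755/2486*1/10 = 541/2486 = pi_s_4  (ok)
  223/1243*1/10 + 421/2486*1/5 + 323/2486*1/10 + 541/2486*2/5 + 755/2486*1/2 = 755/2486 = pi_s_5  (ok)

Answer: 223/1243 421/2486 323/2486 541/2486 755/2486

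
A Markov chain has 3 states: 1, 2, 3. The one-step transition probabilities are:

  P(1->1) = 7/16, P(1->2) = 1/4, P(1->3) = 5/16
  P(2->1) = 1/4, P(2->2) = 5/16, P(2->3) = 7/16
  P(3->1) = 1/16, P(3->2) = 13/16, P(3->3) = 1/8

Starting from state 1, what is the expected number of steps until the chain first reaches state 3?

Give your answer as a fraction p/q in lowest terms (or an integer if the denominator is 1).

Let h_i = expected steps to first reach 3 from state i.
Boundary: h_3 = 0.
First-step equations for the other states:
  h_1 = 1 + 7/16*h_1 + 1/4*h_2 + 5/16*h_3
  h_2 = 1 + 1/4*h_1 + 5/16*h_2 + 7/16*h_3

Substituting h_3 = 0 and rearranging gives the linear system (I - Q) h = 1:
  [9/16, -1/4] . (h_1, h_2) = 1
  [-1/4, 11/16] . (h_1, h_2) = 1

Solving yields:
  h_1 = 240/83
  h_2 = 208/83

Starting state is 1, so the expected hitting time is h_1 = 240/83.

Answer: 240/83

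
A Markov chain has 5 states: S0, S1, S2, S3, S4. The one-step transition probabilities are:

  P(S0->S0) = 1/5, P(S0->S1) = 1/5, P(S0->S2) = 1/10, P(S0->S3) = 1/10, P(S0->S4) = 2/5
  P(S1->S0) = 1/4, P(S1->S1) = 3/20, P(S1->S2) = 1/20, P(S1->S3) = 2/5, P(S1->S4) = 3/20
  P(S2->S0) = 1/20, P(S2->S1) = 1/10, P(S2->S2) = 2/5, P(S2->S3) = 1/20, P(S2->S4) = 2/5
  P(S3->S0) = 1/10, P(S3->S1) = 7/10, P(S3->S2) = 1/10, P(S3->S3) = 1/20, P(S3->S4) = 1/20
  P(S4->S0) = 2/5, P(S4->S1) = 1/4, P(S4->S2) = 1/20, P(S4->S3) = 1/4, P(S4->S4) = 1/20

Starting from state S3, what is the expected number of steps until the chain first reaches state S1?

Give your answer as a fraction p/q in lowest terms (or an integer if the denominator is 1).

Let h_i = expected steps to first reach S1 from state i.
Boundary: h_S1 = 0.
First-step equations for the other states:
  h_S0 = 1 + 1/5*h_S0 + 1/5*h_S1 + 1/10*h_S2 + 1/10*h_S3 + 2/5*h_S4
  h_S2 = 1 + 1/20*h_S0 + 1/10*h_S1 + 2/5*h_S2 + 1/20*h_S3 + 2/5*h_S4
  h_S3 = 1 + 1/10*h_S0 + 7/10*h_S1 + 1/10*h_S2 + 1/20*h_S3 + 1/20*h_S4
  h_S4 = 1 + 2/5*h_S0 + 1/4*h_S1 + 1/20*h_S2 + 1/4*h_S3 + 1/20*h_S4

Substituting h_S1 = 0 and rearranging gives the linear system (I - Q) h = 1:
  [4/5, -1/10, -1/10, -2/5] . (h_S0, h_S2, h_S3, h_S4) = 1
  [-1/20, 3/5, -1/20, -2/5] . (h_S0, h_S2, h_S3, h_S4) = 1
  [-1/10, -1/10, 19/20, -1/20] . (h_S0, h_S2, h_S3, h_S4) = 1
  [-2/5, -1/20, -1/4, 19/20] . (h_S0, h_S2, h_S3, h_S4) = 1

Solving yields:
  h_S0 = 82390/21771
  h_S2 = 32260/7257
  h_S3 = 45710/21771
  h_S4 = 24910/7257

Starting state is S3, so the expected hitting time is h_S3 = 45710/21771.

Answer: 45710/21771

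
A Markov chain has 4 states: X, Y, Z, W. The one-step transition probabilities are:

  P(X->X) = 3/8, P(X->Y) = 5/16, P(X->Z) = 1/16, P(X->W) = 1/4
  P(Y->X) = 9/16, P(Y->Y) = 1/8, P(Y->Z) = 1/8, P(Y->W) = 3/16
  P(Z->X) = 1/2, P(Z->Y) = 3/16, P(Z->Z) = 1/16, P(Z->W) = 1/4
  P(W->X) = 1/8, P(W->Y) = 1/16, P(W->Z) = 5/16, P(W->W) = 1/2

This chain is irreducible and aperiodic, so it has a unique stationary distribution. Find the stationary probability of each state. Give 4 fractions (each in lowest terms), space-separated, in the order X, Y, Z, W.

Answer: 209/600 9/50 23/150 191/600

Derivation:
The stationary distribution satisfies pi = pi * P, i.e.:
  pi_X = 3/8*pi_X + 9/16*pi_Y + 1/2*pi_Z + 1/8*pi_W
  pi_Y = 5/16*pi_X + 1/8*pi_Y + 3/16*pi_Z + 1/16*pi_W
  pi_Z = 1/16*pi_X + 1/8*pi_Y + 1/16*pi_Z + 5/16*pi_W
  pi_W = 1/4*pi_X + 3/16*pi_Y + 1/4*pi_Z + 1/2*pi_W
with normalization: pi_X + pi_Y + pi_Z + pi_W = 1.

Using the first 3 balance equations plus normalization, the linear system A*pi = b is:
  [-5/8, 9/16, 1/2, 1/8] . pi = 0
  [5/16, -7/8, 3/16, 1/16] . pi = 0
  [1/16, 1/8, -15/16, 5/16] . pi = 0
  [1, 1, 1, 1] . pi = 1

Solving yields:
  pi_X = 209/600
  pi_Y = 9/50
  pi_Z = 23/150
  pi_W = 191/600

Verification (pi * P):
  209/600*3/8 + 9/50*9/16 + 23/150*1/2 + 191/600*1/8 = 209/600 = pi_X  (ok)
  209/600*5/16 + 9/50*1/8 + 23/150*3/16 + 191/600*1/16 = 9/50 = pi_Y  (ok)
  209/600*1/16 + 9/50*1/8 + 23/150*1/16 + 191/600*5/16 = 23/150 = pi_Z  (ok)
  209/600*1/4 + 9/50*3/16 + 23/150*1/4 + 191/600*1/2 = 191/600 = pi_W  (ok)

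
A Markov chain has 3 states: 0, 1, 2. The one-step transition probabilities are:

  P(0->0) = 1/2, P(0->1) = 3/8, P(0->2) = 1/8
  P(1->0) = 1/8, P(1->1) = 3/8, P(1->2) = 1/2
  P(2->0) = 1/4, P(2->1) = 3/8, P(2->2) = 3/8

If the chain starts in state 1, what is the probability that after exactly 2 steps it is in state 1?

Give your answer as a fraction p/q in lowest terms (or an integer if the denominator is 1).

Answer: 3/8

Derivation:
Computing P^2 by repeated multiplication:
P^1 =
  0: [1/2, 3/8, 1/8]
  1: [1/8, 3/8, 1/2]
  2: [1/4, 3/8, 3/8]
P^2 =
  0: [21/64, 3/8, 19/64]
  1: [15/64, 3/8, 25/64]
  2: [17/64, 3/8, 23/64]

(P^2)[1 -> 1] = 3/8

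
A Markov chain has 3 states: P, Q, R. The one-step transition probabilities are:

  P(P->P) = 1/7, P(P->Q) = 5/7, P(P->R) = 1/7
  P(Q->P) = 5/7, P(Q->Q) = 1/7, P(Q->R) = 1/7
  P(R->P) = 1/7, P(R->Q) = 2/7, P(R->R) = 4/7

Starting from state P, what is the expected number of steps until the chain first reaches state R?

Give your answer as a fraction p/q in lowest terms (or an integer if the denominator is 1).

Let h_i = expected steps to first reach R from state i.
Boundary: h_R = 0.
First-step equations for the other states:
  h_P = 1 + 1/7*h_P + 5/7*h_Q + 1/7*h_R
  h_Q = 1 + 5/7*h_P + 1/7*h_Q + 1/7*h_R

Substituting h_R = 0 and rearranging gives the linear system (I - Q) h = 1:
  [6/7, -5/7] . (h_P, h_Q) = 1
  [-5/7, 6/7] . (h_P, h_Q) = 1

Solving yields:
  h_P = 7
  h_Q = 7

Starting state is P, so the expected hitting time is h_P = 7.

Answer: 7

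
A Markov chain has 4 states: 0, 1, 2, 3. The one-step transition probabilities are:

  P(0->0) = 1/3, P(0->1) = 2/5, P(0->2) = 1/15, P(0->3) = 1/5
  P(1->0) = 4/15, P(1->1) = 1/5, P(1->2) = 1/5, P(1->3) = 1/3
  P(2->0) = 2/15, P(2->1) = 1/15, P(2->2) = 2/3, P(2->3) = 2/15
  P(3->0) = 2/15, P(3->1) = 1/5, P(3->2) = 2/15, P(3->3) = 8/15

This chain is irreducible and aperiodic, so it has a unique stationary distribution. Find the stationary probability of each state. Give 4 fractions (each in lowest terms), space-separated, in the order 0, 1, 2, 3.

Answer: 124/619 125/619 177/619 193/619

Derivation:
The stationary distribution satisfies pi = pi * P, i.e.:
  pi_0 = 1/3*pi_0 + 4/15*pi_1 + 2/15*pi_2 + 2/15*pi_3
  pi_1 = 2/5*pi_0 + 1/5*pi_1 + 1/15*pi_2 + 1/5*pi_3
  pi_2 = 1/15*pi_0 + 1/5*pi_1 + 2/3*pi_2 + 2/15*pi_3
  pi_3 = 1/5*pi_0 + 1/3*pi_1 + 2/15*pi_2 + 8/15*pi_3
with normalization: pi_0 + pi_1 + pi_2 + pi_3 = 1.

Using the first 3 balance equations plus normalization, the linear system A*pi = b is:
  [-2/3, 4/15, 2/15, 2/15] . pi = 0
  [2/5, -4/5, 1/15, 1/5] . pi = 0
  [1/15, 1/5, -1/3, 2/15] . pi = 0
  [1, 1, 1, 1] . pi = 1

Solving yields:
  pi_0 = 124/619
  pi_1 = 125/619
  pi_2 = 177/619
  pi_3 = 193/619

Verification (pi * P):
  124/619*1/3 + 125/619*4/15 + 177/619*2/15 + 193/619*2/15 = 124/619 = pi_0  (ok)
  124/619*2/5 + 125/619*1/5 + 177/619*1/15 + 193/619*1/5 = 125/619 = pi_1  (ok)
  124/619*1/15 + 125/619*1/5 + 177/619*2/3 + 193/619*2/15 = 177/619 = pi_2  (ok)
  124/619*1/5 + 125/619*1/3 + 177/619*2/15 + 193/619*8/15 = 193/619 = pi_3  (ok)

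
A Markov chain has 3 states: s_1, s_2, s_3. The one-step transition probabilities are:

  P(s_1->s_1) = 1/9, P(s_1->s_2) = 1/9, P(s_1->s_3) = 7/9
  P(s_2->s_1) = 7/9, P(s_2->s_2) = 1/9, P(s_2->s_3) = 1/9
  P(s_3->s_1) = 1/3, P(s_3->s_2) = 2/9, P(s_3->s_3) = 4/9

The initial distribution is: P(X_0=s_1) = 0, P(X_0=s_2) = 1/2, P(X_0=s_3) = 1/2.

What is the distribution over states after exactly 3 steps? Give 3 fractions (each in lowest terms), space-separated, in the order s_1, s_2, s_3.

Answer: 1/3 85/486 239/486

Derivation:
Propagating the distribution step by step (d_{t+1} = d_t * P):
d_0 = (s_1=0, s_2=1/2, s_3=1/2)
  d_1[s_1] = 0*1/9 + 1/2*7/9 + 1/2*1/3 = 5/9
  d_1[s_2] = 0*1/9 + 1/2*1/9 + 1/2*2/9 = 1/6
  d_1[s_3] = 0*7/9 + 1/2*1/9 + 1/2*4/9 = 5/18
d_1 = (s_1=5/9, s_2=1/6, s_3=5/18)
  d_2[s_1] = 5/9*1/9 + 1/6*7/9 + 5/18*1/3 = 23/81
  d_2[s_2] = 5/9*1/9 + 1/6*1/9 + 5/18*2/9 = 23/162
  d_2[s_3] = 5/9*7/9 + 1/6*1/9 + 5/18*4/9 = 31/54
d_2 = (s_1=23/81, s_2=23/162, s_3=31/54)
  d_3[s_1] = 23/81*1/9 + 23/162*7/9 + 31/54*1/3 = 1/3
  d_3[s_2] = 23/81*1/9 + 23/162*1/9 + 31/54*2/9 = 85/486
  d_3[s_3] = 23/81*7/9 + 23/162*1/9 + 31/54*4/9 = 239/486
d_3 = (s_1=1/3, s_2=85/486, s_3=239/486)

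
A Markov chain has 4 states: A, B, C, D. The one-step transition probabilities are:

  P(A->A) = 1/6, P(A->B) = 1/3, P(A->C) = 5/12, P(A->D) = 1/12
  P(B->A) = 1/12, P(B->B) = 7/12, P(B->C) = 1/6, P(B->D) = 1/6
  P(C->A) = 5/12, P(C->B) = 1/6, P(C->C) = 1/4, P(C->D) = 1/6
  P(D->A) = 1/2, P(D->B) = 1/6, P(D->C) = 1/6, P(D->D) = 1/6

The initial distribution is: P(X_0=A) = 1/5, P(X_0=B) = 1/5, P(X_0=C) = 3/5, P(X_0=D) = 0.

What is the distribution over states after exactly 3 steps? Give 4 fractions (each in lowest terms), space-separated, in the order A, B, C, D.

Propagating the distribution step by step (d_{t+1} = d_t * P):
d_0 = (A=1/5, B=1/5, C=3/5, D=0)
  d_1[A] = 1/5*1/6 + 1/5*1/12 + 3/5*5/12 + 0*1/2 = 3/10
  d_1[B] = 1/5*1/3 + 1/5*7/12 + 3/5*1/6 + 0*1/6 = 17/60
  d_1[C] = 1/5*5/12 + 1/5*1/6 + 3/5*1/4 + 0*1/6 = 4/15
  d_1[D] = 1/5*1/12 + 1/5*1/6 + 3/5*1/6 + 0*1/6 = 3/20
d_1 = (A=3/10, B=17/60, C=4/15, D=3/20)
  d_2[A] = 3/10*1/6 + 17/60*1/12 + 4/15*5/12 + 3/20*1/2 = 187/720
  d_2[B] = 3/10*1/3 + 17/60*7/12 + 4/15*1/6 + 3/20*1/6 = 241/720
  d_2[C] = 3/10*5/12 + 17/60*1/6 + 4/15*1/4 + 3/20*1/6 = 19/72
  d_2[D] = 3/10*1/12 + 17/60*1/6 + 4/15*1/6 + 3/20*1/6 = 17/120
d_2 = (A=187/720, B=241/720, C=19/72, D=17/120)
  d_3[A] = 187/720*1/6 + 241/720*1/12 + 19/72*5/12 + 17/120*1/2 = 2177/8640
  d_3[B] = 187/720*1/3 + 241/720*7/12 + 19/72*1/6 + 17/120*1/6 = 3019/8640
  d_3[C] = 187/720*5/12 + 241/720*1/6 + 19/72*1/4 + 17/120*1/6 = 2191/8640
  d_3[D] = 187/720*1/12 + 241/720*1/6 + 19/72*1/6 + 17/120*1/6 = 1253/8640
d_3 = (A=2177/8640, B=3019/8640, C=2191/8640, D=1253/8640)

Answer: 2177/8640 3019/8640 2191/8640 1253/8640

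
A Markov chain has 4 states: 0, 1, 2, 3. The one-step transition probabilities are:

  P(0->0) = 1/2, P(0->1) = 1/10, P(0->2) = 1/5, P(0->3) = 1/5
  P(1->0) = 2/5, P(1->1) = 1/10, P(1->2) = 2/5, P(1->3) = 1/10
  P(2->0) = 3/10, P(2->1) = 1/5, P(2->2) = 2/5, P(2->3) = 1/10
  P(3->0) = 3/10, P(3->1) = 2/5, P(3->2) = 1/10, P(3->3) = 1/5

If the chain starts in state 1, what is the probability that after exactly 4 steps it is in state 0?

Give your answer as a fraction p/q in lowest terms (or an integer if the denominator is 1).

Answer: 991/2500

Derivation:
Computing P^4 by repeated multiplication:
P^1 =
  0: [1/2, 1/10, 1/5, 1/5]
  1: [2/5, 1/10, 2/5, 1/10]
  2: [3/10, 1/5, 2/5, 1/10]
  3: [3/10, 2/5, 1/10, 1/5]
P^2 =
  0: [41/100, 9/50, 6/25, 17/100]
  1: [39/100, 17/100, 29/100, 3/20]
  2: [19/50, 17/100, 31/100, 7/50]
  3: [2/5, 17/100, 7/25, 3/20]
P^3 =
  0: [2/5, 7/40, 267/1000, 79/500]
  1: [79/200, 87/500, 277/1000, 77/500]
  2: [393/1000, 173/1000, 141/500, 19/125]
  3: [397/1000, 173/1000, 11/40, 31/200]
P^4 =
  0: [159/400, 1741/10000, 1363/5000, 779/5000]
  1: [991/2500, 1739/10000, 687/2500, 1549/10000]
  2: [3959/10000, 869/5000, 1379/5000, 309/2000]
  3: [3967/10000, 87/500, 2741/10000, 97/625]

(P^4)[1 -> 0] = 991/2500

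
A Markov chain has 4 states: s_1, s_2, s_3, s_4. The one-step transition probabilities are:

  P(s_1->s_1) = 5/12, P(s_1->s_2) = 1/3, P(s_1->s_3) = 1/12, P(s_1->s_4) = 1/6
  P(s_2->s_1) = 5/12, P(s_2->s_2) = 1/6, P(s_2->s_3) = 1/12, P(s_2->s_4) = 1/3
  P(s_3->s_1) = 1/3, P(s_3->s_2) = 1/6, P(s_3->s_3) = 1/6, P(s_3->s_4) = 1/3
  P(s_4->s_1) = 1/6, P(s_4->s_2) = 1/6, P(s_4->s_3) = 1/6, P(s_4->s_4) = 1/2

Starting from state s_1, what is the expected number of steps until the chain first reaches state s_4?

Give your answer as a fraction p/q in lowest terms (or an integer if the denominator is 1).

Let h_i = expected steps to first reach s_4 from state i.
Boundary: h_s_4 = 0.
First-step equations for the other states:
  h_s_1 = 1 + 5/12*h_s_1 + 1/3*h_s_2 + 1/12*h_s_3 + 1/6*h_s_4
  h_s_2 = 1 + 5/12*h_s_1 + 1/6*h_s_2 + 1/12*h_s_3 + 1/3*h_s_4
  h_s_3 = 1 + 1/3*h_s_1 + 1/6*h_s_2 + 1/6*h_s_3 + 1/3*h_s_4

Substituting h_s_4 = 0 and rearranging gives the linear system (I - Q) h = 1:
  [7/12, -1/3, -1/12] . (h_s_1, h_s_2, h_s_3) = 1
  [-5/12, 5/6, -1/12] . (h_s_1, h_s_2, h_s_3) = 1
  [-1/3, -1/6, 5/6] . (h_s_1, h_s_2, h_s_3) = 1

Solving yields:
  h_s_1 = 22/5
  h_s_2 = 132/35
  h_s_3 = 26/7

Starting state is s_1, so the expected hitting time is h_s_1 = 22/5.

Answer: 22/5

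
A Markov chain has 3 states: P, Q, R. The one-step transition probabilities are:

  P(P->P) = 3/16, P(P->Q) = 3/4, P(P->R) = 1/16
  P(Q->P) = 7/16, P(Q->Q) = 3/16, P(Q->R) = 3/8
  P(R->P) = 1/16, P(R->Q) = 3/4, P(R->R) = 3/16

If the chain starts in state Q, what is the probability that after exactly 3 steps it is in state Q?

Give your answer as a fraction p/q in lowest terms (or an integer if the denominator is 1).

Answer: 1587/4096

Derivation:
Computing P^3 by repeated multiplication:
P^1 =
  P: [3/16, 3/4, 1/16]
  Q: [7/16, 3/16, 3/8]
  R: [1/16, 3/4, 3/16]
P^2 =
  P: [47/128, 21/64, 39/128]
  Q: [3/16, 165/256, 43/256]
  R: [45/128, 21/64, 41/128]
P^3 =
  P: [237/1024, 579/1024, 13/64]
  Q: [671/2048, 1587/4096, 1167/4096]
  R: [235/1024, 579/1024, 105/512]

(P^3)[Q -> Q] = 1587/4096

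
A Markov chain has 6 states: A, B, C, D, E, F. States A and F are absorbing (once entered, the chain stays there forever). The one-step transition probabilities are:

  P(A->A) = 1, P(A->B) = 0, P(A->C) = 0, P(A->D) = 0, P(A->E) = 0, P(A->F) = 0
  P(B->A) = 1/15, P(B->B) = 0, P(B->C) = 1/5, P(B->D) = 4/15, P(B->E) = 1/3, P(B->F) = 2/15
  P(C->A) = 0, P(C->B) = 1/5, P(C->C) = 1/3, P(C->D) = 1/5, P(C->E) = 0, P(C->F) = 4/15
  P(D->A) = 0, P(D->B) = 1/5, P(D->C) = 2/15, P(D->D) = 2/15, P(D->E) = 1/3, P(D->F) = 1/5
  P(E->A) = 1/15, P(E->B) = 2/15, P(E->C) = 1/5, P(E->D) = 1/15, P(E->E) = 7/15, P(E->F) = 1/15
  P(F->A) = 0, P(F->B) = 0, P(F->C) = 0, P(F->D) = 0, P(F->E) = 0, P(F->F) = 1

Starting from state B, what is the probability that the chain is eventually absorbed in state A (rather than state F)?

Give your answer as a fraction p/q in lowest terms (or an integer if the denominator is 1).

Answer: 881/4193

Derivation:
Let a_i = P(absorbed in A | start in state i).
Boundary conditions: a_A = 1, a_F = 0.
For each transient state i, a_i = sum_j P(i->j) * a_j:
  a_B = 1/15*a_A + 0*a_B + 1/5*a_C + 4/15*a_D + 1/3*a_E + 2/15*a_F
  a_C = 0*a_A + 1/5*a_B + 1/3*a_C + 1/5*a_D + 0*a_E + 4/15*a_F
  a_D = 0*a_A + 1/5*a_B + 2/15*a_C + 2/15*a_D + 1/3*a_E + 1/5*a_F
  a_E = 1/15*a_A + 2/15*a_B + 1/5*a_C + 1/15*a_D + 7/15*a_E + 1/15*a_F

Substituting a_A = 1 and a_F = 0, rearrange to (I - Q) a = r where r[i] = P(i -> A):
  [1, -1/5, -4/15, -1/3] . (a_B, a_C, a_D, a_E) = 1/15
  [-1/5, 2/3, -1/5, 0] . (a_B, a_C, a_D, a_E) = 0
  [-1/5, -2/15, 13/15, -1/3] . (a_B, a_C, a_D, a_E) = 0
  [-2/15, -1/5, -1/15, 8/15] . (a_B, a_C, a_D, a_E) = 1/15

Solving yields:
  a_B = 881/4193
  a_C = 66/599
  a_D = 659/4193
  a_E = 1000/4193

Starting state is B, so the absorption probability is a_B = 881/4193.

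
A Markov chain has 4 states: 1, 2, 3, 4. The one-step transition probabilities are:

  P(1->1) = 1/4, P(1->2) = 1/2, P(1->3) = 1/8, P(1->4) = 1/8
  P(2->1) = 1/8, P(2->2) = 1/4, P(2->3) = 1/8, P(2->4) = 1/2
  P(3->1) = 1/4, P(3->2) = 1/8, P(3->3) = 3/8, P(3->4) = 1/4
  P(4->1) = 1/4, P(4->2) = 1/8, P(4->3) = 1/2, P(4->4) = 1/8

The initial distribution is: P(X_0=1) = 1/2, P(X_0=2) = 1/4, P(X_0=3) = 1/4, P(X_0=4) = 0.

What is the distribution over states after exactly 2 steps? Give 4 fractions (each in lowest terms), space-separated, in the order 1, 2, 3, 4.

Propagating the distribution step by step (d_{t+1} = d_t * P):
d_0 = (1=1/2, 2=1/4, 3=1/4, 4=0)
  d_1[1] = 1/2*1/4 + 1/4*1/8 + 1/4*1/4 + 0*1/4 = 7/32
  d_1[2] = 1/2*1/2 + 1/4*1/4 + 1/4*1/8 + 0*1/8 = 11/32
  d_1[3] = 1/2*1/8 + 1/4*1/8 + 1/4*3/8 + 0*1/2 = 3/16
  d_1[4] = 1/2*1/8 + 1/4*1/2 + 1/4*1/4 + 0*1/8 = 1/4
d_1 = (1=7/32, 2=11/32, 3=3/16, 4=1/4)
  d_2[1] = 7/32*1/4 + 11/32*1/8 + 3/16*1/4 + 1/4*1/4 = 53/256
  d_2[2] = 7/32*1/2 + 11/32*1/4 + 3/16*1/8 + 1/4*1/8 = 1/4
  d_2[3] = 7/32*1/8 + 11/32*1/8 + 3/16*3/8 + 1/4*1/2 = 17/64
  d_2[4] = 7/32*1/8 + 11/32*1/2 + 3/16*1/4 + 1/4*1/8 = 71/256
d_2 = (1=53/256, 2=1/4, 3=17/64, 4=71/256)

Answer: 53/256 1/4 17/64 71/256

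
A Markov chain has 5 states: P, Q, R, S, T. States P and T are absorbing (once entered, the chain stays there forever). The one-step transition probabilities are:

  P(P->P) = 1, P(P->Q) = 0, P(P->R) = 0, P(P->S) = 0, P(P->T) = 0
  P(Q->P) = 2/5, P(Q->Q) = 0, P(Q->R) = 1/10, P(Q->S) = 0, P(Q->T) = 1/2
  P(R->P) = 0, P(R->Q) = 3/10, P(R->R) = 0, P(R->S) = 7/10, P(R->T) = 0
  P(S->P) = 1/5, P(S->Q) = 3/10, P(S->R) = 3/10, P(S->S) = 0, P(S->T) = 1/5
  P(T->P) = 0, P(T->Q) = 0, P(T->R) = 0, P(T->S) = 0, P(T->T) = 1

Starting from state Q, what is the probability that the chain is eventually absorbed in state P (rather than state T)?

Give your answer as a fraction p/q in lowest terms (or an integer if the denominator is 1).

Let a_i = P(absorbed in P | start in state i).
Boundary conditions: a_P = 1, a_T = 0.
For each transient state i, a_i = sum_j P(i->j) * a_j:
  a_Q = 2/5*a_P + 0*a_Q + 1/10*a_R + 0*a_S + 1/2*a_T
  a_R = 0*a_P + 3/10*a_Q + 0*a_R + 7/10*a_S + 0*a_T
  a_S = 1/5*a_P + 3/10*a_Q + 3/10*a_R + 0*a_S + 1/5*a_T

Substituting a_P = 1 and a_T = 0, rearrange to (I - Q) a = r where r[i] = P(i -> P):
  [1, -1/10, 0] . (a_Q, a_R, a_S) = 2/5
  [-3/10, 1, -7/10] . (a_Q, a_R, a_S) = 0
  [-3/10, -3/10, 1] . (a_Q, a_R, a_S) = 1/5

Solving yields:
  a_Q = 330/739
  a_R = 344/739
  a_S = 350/739

Starting state is Q, so the absorption probability is a_Q = 330/739.

Answer: 330/739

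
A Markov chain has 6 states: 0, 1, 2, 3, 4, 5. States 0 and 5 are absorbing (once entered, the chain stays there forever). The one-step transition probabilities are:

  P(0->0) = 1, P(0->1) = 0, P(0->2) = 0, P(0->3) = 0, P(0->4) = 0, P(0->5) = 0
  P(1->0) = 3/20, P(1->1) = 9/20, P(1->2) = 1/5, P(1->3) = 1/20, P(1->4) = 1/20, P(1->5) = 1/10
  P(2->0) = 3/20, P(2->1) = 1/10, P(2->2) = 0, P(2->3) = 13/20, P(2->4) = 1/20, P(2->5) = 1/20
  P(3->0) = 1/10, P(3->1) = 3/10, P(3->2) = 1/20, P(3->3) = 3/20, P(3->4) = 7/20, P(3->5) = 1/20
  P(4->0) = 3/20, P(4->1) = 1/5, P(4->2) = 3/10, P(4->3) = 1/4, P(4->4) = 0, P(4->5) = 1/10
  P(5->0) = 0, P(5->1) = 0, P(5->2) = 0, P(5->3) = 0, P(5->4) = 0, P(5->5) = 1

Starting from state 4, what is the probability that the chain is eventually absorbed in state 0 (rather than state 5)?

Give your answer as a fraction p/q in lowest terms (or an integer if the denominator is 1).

Answer: 25898/40887

Derivation:
Let a_i = P(absorbed in 0 | start in state i).
Boundary conditions: a_0 = 1, a_5 = 0.
For each transient state i, a_i = sum_j P(i->j) * a_j:
  a_1 = 3/20*a_0 + 9/20*a_1 + 1/5*a_2 + 1/20*a_3 + 1/20*a_4 + 1/10*a_5
  a_2 = 3/20*a_0 + 1/10*a_1 + 0*a_2 + 13/20*a_3 + 1/20*a_4 + 1/20*a_5
  a_3 = 1/10*a_0 + 3/10*a_1 + 1/20*a_2 + 3/20*a_3 + 7/20*a_4 + 1/20*a_5
  a_4 = 3/20*a_0 + 1/5*a_1 + 3/10*a_2 + 1/4*a_3 + 0*a_4 + 1/10*a_5

Substituting a_0 = 1 and a_5 = 0, rearrange to (I - Q) a = r where r[i] = P(i -> 0):
  [11/20, -1/5, -1/20, -1/20] . (a_1, a_2, a_3, a_4) = 3/20
  [-1/10, 1, -13/20, -1/20] . (a_1, a_2, a_3, a_4) = 3/20
  [-3/10, -1/20, 17/20, -7/20] . (a_1, a_2, a_3, a_4) = 1/10
  [-1/5, -3/10, -1/4, 1] . (a_1, a_2, a_3, a_4) = 3/20

Solving yields:
  a_1 = 8564/13629
  a_2 = 26981/40887
  a_3 = 26129/40887
  a_4 = 25898/40887

Starting state is 4, so the absorption probability is a_4 = 25898/40887.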